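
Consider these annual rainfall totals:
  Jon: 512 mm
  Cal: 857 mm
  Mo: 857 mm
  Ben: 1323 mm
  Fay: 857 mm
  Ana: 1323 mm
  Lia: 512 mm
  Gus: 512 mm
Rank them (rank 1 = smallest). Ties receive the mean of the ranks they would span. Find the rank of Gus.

Sorted (ascending): 512, 512, 512, 857, 857, 857, 1323, 1323
The 3 values of 512 occupy positions 1–3 → average rank 2.
The 3 values of 857 occupy positions 4–6 → average rank 5.
The 2 values of 1323 occupy positions 7–8 → average rank (7+8)/2 = 7.5.
Gus has value 512 mm → rank 2.

2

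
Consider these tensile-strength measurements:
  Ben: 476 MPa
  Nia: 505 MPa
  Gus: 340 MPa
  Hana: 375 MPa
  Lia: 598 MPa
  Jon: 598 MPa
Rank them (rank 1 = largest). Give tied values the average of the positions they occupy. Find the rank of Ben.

4

Sorted (descending): 598, 598, 505, 476, 375, 340
The 2 values of 598 occupy positions 1–2 → average rank (1+2)/2 = 1.5.
Ben has value 476 MPa → rank 4.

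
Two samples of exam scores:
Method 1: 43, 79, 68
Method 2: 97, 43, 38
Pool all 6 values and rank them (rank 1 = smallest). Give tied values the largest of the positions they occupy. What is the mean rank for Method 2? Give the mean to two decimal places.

Sorted (ascending): 38, 43, 43, 68, 79, 97
The 2 values of 43 occupy positions 2–3 → each gets rank 3.
Method 2 values → pooled ranks: 97→6, 43→3, 38→1
Mean rank = (6 + 3 + 1) / 3 = 3.33

3.33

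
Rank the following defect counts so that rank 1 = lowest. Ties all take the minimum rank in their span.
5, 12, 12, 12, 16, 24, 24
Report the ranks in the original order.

1, 2, 2, 2, 5, 6, 6

Sorted (ascending): 5, 12, 12, 12, 16, 24, 24
The 3 values of 12 occupy positions 2–4 → each gets rank 2.
The 2 values of 24 occupy positions 6–7 → each gets rank 6.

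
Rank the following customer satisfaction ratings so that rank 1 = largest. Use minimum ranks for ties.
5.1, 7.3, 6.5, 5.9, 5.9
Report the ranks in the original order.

Sorted (descending): 7.3, 6.5, 5.9, 5.9, 5.1
The 2 values of 5.9 occupy positions 3–4 → each gets rank 3.

5, 1, 2, 3, 3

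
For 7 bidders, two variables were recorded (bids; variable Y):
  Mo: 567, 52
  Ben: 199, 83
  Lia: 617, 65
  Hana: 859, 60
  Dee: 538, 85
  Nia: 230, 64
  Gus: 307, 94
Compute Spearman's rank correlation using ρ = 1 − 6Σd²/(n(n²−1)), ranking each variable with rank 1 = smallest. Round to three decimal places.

Ranks of variable 1: 5, 1, 6, 7, 4, 2, 3
Ranks of variable 2: 1, 5, 4, 2, 6, 3, 7
d = r₁ − r₂: 4, -4, 2, 5, -2, -1, -4
d²: 16, 16, 4, 25, 4, 1, 16; Σd² = 82
ρ = 1 − 6·82/(7·48) = 1 − 492/336 = -0.464

-0.464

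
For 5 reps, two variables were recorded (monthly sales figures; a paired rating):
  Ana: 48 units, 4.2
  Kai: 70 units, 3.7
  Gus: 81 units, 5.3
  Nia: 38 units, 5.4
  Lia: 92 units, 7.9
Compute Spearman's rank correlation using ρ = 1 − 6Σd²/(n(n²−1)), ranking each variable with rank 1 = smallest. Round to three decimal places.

0.300

Ranks of variable 1: 2, 3, 4, 1, 5
Ranks of variable 2: 2, 1, 3, 4, 5
d = r₁ − r₂: 0, 2, 1, -3, 0
d²: 0, 4, 1, 9, 0; Σd² = 14
ρ = 1 − 6·14/(5·24) = 1 − 84/120 = 0.300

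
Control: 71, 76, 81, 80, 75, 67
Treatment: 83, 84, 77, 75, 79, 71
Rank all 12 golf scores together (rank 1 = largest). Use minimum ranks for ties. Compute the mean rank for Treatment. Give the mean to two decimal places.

Sorted (descending): 84, 83, 81, 80, 79, 77, 76, 75, 75, 71, 71, 67
The 2 values of 75 occupy positions 8–9 → each gets rank 8.
The 2 values of 71 occupy positions 10–11 → each gets rank 10.
Treatment values → pooled ranks: 83→2, 84→1, 77→6, 75→8, 79→5, 71→10
Mean rank = (2 + 1 + 6 + 8 + 5 + 10) / 6 = 5.33

5.33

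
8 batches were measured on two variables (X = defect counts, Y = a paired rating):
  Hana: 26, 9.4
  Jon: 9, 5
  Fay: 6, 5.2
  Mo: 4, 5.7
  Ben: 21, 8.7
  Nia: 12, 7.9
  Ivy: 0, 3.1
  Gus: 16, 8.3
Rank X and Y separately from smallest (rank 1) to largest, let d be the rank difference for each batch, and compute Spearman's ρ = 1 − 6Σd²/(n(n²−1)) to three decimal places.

Ranks of variable 1: 8, 4, 3, 2, 7, 5, 1, 6
Ranks of variable 2: 8, 2, 3, 4, 7, 5, 1, 6
d = r₁ − r₂: 0, 2, 0, -2, 0, 0, 0, 0
d²: 0, 4, 0, 4, 0, 0, 0, 0; Σd² = 8
ρ = 1 − 6·8/(8·63) = 1 − 48/504 = 0.905

0.905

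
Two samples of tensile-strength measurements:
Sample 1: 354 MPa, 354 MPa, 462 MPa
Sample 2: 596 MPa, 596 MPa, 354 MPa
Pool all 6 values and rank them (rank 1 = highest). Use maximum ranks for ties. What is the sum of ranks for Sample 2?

Sorted (descending): 596, 596, 462, 354, 354, 354
The 2 values of 596 occupy positions 1–2 → each gets rank 2.
The 3 values of 354 occupy positions 4–6 → each gets rank 6.
Sample 2 values → pooled ranks: 596→2, 596→2, 354→6
Rank sum = 2 + 2 + 6 = 10

10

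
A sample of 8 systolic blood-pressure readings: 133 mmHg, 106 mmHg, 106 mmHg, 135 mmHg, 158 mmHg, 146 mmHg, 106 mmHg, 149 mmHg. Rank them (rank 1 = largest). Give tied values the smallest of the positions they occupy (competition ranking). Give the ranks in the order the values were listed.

Sorted (descending): 158, 149, 146, 135, 133, 106, 106, 106
The 3 values of 106 occupy positions 6–8 → each gets rank 6.

5, 6, 6, 4, 1, 3, 6, 2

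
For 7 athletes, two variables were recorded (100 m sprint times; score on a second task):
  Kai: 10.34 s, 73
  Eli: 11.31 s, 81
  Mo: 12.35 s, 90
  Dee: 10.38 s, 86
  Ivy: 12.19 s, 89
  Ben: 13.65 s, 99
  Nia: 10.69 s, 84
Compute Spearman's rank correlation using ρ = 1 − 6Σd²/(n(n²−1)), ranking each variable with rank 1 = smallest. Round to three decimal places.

0.857

Ranks of variable 1: 1, 4, 6, 2, 5, 7, 3
Ranks of variable 2: 1, 2, 6, 4, 5, 7, 3
d = r₁ − r₂: 0, 2, 0, -2, 0, 0, 0
d²: 0, 4, 0, 4, 0, 0, 0; Σd² = 8
ρ = 1 − 6·8/(7·48) = 1 − 48/336 = 0.857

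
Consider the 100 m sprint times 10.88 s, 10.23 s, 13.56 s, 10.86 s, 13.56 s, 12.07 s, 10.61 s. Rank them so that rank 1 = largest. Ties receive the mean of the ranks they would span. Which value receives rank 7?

Sorted (descending): 13.56, 13.56, 12.07, 10.88, 10.86, 10.61, 10.23
The 2 values of 13.56 occupy positions 1–2 → average rank (1+2)/2 = 1.5.
Rank 7 → value 10.23.

10.23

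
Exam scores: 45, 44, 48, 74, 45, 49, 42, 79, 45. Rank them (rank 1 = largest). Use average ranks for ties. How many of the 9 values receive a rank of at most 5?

4

Sorted (descending): 79, 74, 49, 48, 45, 45, 45, 44, 42
The 3 values of 45 occupy positions 5–7 → average rank 6.
Ranks ≤ 5: {1, 2, 3, 4} → 4 values.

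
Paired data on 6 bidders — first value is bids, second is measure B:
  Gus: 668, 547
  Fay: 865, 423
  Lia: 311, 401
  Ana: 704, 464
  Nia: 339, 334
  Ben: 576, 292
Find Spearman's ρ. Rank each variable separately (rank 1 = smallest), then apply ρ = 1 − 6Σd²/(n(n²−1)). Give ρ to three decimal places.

Ranks of variable 1: 4, 6, 1, 5, 2, 3
Ranks of variable 2: 6, 4, 3, 5, 2, 1
d = r₁ − r₂: -2, 2, -2, 0, 0, 2
d²: 4, 4, 4, 0, 0, 4; Σd² = 16
ρ = 1 − 6·16/(6·35) = 1 − 96/210 = 0.543

0.543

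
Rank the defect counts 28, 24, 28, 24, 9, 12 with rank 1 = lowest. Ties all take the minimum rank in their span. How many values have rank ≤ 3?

Sorted (ascending): 9, 12, 24, 24, 28, 28
The 2 values of 24 occupy positions 3–4 → each gets rank 3.
The 2 values of 28 occupy positions 5–6 → each gets rank 5.
Ranks ≤ 3: {1, 2, 3, 3} → 4 values.

4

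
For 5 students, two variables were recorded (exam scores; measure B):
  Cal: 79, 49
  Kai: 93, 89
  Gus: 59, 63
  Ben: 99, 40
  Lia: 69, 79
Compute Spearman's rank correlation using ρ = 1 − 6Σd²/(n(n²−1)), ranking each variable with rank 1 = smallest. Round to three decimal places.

Ranks of variable 1: 3, 4, 1, 5, 2
Ranks of variable 2: 2, 5, 3, 1, 4
d = r₁ − r₂: 1, -1, -2, 4, -2
d²: 1, 1, 4, 16, 4; Σd² = 26
ρ = 1 − 6·26/(5·24) = 1 − 156/120 = -0.300

-0.300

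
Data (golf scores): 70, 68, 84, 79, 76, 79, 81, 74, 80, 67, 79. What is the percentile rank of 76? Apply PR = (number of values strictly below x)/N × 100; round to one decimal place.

36.4

N = 11.
Strictly below 76: 4. Equal to 76: 1.
PR = 4/11 × 100 = 36.4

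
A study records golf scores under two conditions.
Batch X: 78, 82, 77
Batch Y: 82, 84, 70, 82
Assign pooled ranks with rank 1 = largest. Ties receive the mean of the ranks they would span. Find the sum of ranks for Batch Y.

Sorted (descending): 84, 82, 82, 82, 78, 77, 70
The 3 values of 82 occupy positions 2–4 → average rank 3.
Batch Y values → pooled ranks: 82→3, 84→1, 70→7, 82→3
Rank sum = 3 + 1 + 7 + 3 = 14

14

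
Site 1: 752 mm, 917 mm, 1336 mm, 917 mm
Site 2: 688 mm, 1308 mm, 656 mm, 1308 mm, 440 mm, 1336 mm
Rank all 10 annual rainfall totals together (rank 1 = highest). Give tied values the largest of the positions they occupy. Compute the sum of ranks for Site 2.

37

Sorted (descending): 1336, 1336, 1308, 1308, 917, 917, 752, 688, 656, 440
The 2 values of 1336 occupy positions 1–2 → each gets rank 2.
The 2 values of 1308 occupy positions 3–4 → each gets rank 4.
The 2 values of 917 occupy positions 5–6 → each gets rank 6.
Site 2 values → pooled ranks: 688→8, 1308→4, 656→9, 1308→4, 440→10, 1336→2
Rank sum = 8 + 4 + 9 + 4 + 10 + 2 = 37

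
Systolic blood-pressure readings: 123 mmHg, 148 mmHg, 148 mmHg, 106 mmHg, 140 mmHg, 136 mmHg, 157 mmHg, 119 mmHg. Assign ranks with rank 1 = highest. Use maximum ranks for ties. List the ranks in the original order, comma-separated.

6, 3, 3, 8, 4, 5, 1, 7

Sorted (descending): 157, 148, 148, 140, 136, 123, 119, 106
The 2 values of 148 occupy positions 2–3 → each gets rank 3.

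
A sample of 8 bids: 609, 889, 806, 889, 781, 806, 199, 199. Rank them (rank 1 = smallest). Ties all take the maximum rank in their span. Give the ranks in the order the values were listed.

3, 8, 6, 8, 4, 6, 2, 2

Sorted (ascending): 199, 199, 609, 781, 806, 806, 889, 889
The 2 values of 199 occupy positions 1–2 → each gets rank 2.
The 2 values of 806 occupy positions 5–6 → each gets rank 6.
The 2 values of 889 occupy positions 7–8 → each gets rank 8.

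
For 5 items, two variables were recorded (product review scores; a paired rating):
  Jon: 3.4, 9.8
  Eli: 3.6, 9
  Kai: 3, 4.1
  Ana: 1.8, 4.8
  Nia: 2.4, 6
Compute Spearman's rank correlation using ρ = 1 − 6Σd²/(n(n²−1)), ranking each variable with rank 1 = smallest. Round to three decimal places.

0.600

Ranks of variable 1: 4, 5, 3, 1, 2
Ranks of variable 2: 5, 4, 1, 2, 3
d = r₁ − r₂: -1, 1, 2, -1, -1
d²: 1, 1, 4, 1, 1; Σd² = 8
ρ = 1 − 6·8/(5·24) = 1 − 48/120 = 0.600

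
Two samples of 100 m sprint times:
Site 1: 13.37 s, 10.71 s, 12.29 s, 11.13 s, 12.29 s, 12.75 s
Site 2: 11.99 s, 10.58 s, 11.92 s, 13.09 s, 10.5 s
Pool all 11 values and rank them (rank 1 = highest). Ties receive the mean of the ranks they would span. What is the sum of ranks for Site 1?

Sorted (descending): 13.37, 13.09, 12.75, 12.29, 12.29, 11.99, 11.92, 11.13, 10.71, 10.58, 10.5
The 2 values of 12.29 occupy positions 4–5 → average rank (4+5)/2 = 4.5.
Site 1 values → pooled ranks: 13.37→1, 10.71→9, 12.29→4.5, 11.13→8, 12.29→4.5, 12.75→3
Rank sum = 1 + 9 + 4.5 + 8 + 4.5 + 3 = 30

30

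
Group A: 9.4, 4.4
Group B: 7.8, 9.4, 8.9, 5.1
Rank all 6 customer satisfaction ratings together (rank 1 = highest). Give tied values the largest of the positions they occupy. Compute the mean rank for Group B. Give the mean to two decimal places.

3.50

Sorted (descending): 9.4, 9.4, 8.9, 7.8, 5.1, 4.4
The 2 values of 9.4 occupy positions 1–2 → each gets rank 2.
Group B values → pooled ranks: 7.8→4, 9.4→2, 8.9→3, 5.1→5
Mean rank = (4 + 2 + 3 + 5) / 4 = 3.50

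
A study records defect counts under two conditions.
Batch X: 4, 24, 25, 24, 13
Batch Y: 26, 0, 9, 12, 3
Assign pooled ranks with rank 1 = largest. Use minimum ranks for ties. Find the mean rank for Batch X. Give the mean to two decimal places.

4.20

Sorted (descending): 26, 25, 24, 24, 13, 12, 9, 4, 3, 0
The 2 values of 24 occupy positions 3–4 → each gets rank 3.
Batch X values → pooled ranks: 4→8, 24→3, 25→2, 24→3, 13→5
Mean rank = (8 + 3 + 2 + 3 + 5) / 5 = 4.20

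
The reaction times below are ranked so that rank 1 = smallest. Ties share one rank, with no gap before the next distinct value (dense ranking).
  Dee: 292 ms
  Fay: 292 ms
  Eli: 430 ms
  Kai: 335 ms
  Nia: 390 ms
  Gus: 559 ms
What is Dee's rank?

1

Sorted (ascending): 292, 292, 335, 390, 430, 559
The 2 values of 292 share dense rank 1.
Remaining distinct values take the next consecutive integers.
Dee has value 292 ms → rank 1.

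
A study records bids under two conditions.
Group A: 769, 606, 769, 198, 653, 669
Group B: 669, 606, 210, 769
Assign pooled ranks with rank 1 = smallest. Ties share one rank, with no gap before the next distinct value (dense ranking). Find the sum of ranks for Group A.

Sorted (ascending): 198, 210, 606, 606, 653, 669, 669, 769, 769, 769
The 2 values of 606 share dense rank 3.
The 2 values of 669 share dense rank 5.
The 3 values of 769 share dense rank 6.
Remaining distinct values take the next consecutive integers.
Group A values → pooled ranks: 769→6, 606→3, 769→6, 198→1, 653→4, 669→5
Rank sum = 6 + 3 + 6 + 1 + 4 + 5 = 25

25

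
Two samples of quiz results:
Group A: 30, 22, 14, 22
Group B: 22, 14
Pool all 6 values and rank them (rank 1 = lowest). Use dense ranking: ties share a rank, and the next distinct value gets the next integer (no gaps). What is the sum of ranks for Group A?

8

Sorted (ascending): 14, 14, 22, 22, 22, 30
The 2 values of 14 share dense rank 1.
The 3 values of 22 share dense rank 2.
Remaining distinct values take the next consecutive integers.
Group A values → pooled ranks: 30→3, 22→2, 14→1, 22→2
Rank sum = 3 + 2 + 1 + 2 = 8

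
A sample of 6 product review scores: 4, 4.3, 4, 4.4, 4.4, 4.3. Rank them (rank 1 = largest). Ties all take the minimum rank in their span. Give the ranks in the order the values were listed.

5, 3, 5, 1, 1, 3

Sorted (descending): 4.4, 4.4, 4.3, 4.3, 4, 4
The 2 values of 4.4 occupy positions 1–2 → each gets rank 1.
The 2 values of 4.3 occupy positions 3–4 → each gets rank 3.
The 2 values of 4 occupy positions 5–6 → each gets rank 5.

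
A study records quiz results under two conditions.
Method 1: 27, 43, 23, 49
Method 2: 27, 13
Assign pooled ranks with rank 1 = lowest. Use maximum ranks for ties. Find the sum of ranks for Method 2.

5

Sorted (ascending): 13, 23, 27, 27, 43, 49
The 2 values of 27 occupy positions 3–4 → each gets rank 4.
Method 2 values → pooled ranks: 27→4, 13→1
Rank sum = 4 + 1 = 5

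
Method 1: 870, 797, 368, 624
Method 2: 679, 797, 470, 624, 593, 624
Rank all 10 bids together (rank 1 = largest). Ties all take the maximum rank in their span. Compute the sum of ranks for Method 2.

38

Sorted (descending): 870, 797, 797, 679, 624, 624, 624, 593, 470, 368
The 2 values of 797 occupy positions 2–3 → each gets rank 3.
The 3 values of 624 occupy positions 5–7 → each gets rank 7.
Method 2 values → pooled ranks: 679→4, 797→3, 470→9, 624→7, 593→8, 624→7
Rank sum = 4 + 3 + 9 + 7 + 8 + 7 = 38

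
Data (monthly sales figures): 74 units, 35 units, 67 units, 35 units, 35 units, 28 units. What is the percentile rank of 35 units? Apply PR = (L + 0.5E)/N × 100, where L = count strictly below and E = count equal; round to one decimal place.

41.7

N = 6.
Strictly below 35: 1. Equal to 35: 3.
PR = (1 + 0.5·3)/6 × 100 = 41.7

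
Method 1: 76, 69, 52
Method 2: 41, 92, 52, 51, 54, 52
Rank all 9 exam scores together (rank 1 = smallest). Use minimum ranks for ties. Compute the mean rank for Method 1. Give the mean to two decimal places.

6.00

Sorted (ascending): 41, 51, 52, 52, 52, 54, 69, 76, 92
The 3 values of 52 occupy positions 3–5 → each gets rank 3.
Method 1 values → pooled ranks: 76→8, 69→7, 52→3
Mean rank = (8 + 7 + 3) / 3 = 6.00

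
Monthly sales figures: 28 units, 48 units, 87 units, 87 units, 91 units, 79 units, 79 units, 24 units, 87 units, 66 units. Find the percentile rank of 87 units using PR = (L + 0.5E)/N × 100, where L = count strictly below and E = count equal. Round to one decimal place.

N = 10.
Strictly below 87: 6. Equal to 87: 3.
PR = (6 + 0.5·3)/10 × 100 = 75.0

75.0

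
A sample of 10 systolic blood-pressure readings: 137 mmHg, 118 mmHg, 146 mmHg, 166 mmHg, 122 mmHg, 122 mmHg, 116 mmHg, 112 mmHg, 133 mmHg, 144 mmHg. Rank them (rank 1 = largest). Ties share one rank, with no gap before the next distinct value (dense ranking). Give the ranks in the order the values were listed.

4, 7, 2, 1, 6, 6, 8, 9, 5, 3

Sorted (descending): 166, 146, 144, 137, 133, 122, 122, 118, 116, 112
The 2 values of 122 share dense rank 6.
Remaining distinct values take the next consecutive integers.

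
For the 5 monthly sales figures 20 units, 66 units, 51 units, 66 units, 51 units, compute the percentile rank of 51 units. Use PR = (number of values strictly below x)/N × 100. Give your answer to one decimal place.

20.0

N = 5.
Strictly below 51: 1. Equal to 51: 2.
PR = 1/5 × 100 = 20.0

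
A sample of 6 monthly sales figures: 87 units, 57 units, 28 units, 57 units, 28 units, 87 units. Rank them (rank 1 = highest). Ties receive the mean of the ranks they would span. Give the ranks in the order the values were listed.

Sorted (descending): 87, 87, 57, 57, 28, 28
The 2 values of 87 occupy positions 1–2 → average rank (1+2)/2 = 1.5.
The 2 values of 57 occupy positions 3–4 → average rank (3+4)/2 = 3.5.
The 2 values of 28 occupy positions 5–6 → average rank (5+6)/2 = 5.5.

1.5, 3.5, 5.5, 3.5, 5.5, 1.5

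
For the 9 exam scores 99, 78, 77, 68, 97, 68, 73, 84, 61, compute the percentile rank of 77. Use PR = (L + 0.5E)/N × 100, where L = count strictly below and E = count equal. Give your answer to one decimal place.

50.0

N = 9.
Strictly below 77: 4. Equal to 77: 1.
PR = (4 + 0.5·1)/9 × 100 = 50.0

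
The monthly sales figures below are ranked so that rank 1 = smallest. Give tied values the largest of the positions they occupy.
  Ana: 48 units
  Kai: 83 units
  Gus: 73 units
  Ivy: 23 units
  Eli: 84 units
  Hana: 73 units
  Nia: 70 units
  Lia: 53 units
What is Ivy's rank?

Sorted (ascending): 23, 48, 53, 70, 73, 73, 83, 84
The 2 values of 73 occupy positions 5–6 → each gets rank 6.
Ivy has value 23 units → rank 1.

1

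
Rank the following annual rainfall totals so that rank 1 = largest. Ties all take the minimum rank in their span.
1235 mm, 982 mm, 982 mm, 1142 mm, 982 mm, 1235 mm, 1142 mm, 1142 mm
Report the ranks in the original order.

Sorted (descending): 1235, 1235, 1142, 1142, 1142, 982, 982, 982
The 2 values of 1235 occupy positions 1–2 → each gets rank 1.
The 3 values of 1142 occupy positions 3–5 → each gets rank 3.
The 3 values of 982 occupy positions 6–8 → each gets rank 6.

1, 6, 6, 3, 6, 1, 3, 3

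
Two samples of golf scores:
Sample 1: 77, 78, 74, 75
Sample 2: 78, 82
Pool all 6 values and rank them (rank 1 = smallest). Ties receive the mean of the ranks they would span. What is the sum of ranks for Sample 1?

Sorted (ascending): 74, 75, 77, 78, 78, 82
The 2 values of 78 occupy positions 4–5 → average rank (4+5)/2 = 4.5.
Sample 1 values → pooled ranks: 77→3, 78→4.5, 74→1, 75→2
Rank sum = 3 + 4.5 + 1 + 2 = 10.5

10.5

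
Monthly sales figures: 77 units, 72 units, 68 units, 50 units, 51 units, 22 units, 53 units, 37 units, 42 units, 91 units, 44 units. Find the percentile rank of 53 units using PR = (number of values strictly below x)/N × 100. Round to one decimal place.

N = 11.
Strictly below 53: 6. Equal to 53: 1.
PR = 6/11 × 100 = 54.5

54.5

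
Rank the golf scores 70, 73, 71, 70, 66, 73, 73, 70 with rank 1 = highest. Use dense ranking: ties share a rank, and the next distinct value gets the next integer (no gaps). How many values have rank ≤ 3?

Sorted (descending): 73, 73, 73, 71, 70, 70, 70, 66
The 3 values of 73 share dense rank 1.
The 3 values of 70 share dense rank 3.
Remaining distinct values take the next consecutive integers.
Ranks ≤ 3: {1, 1, 1, 2, 3, 3, 3} → 7 values.

7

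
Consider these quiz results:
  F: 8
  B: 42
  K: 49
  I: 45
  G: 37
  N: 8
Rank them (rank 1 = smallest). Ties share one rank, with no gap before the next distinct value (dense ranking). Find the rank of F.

Sorted (ascending): 8, 8, 37, 42, 45, 49
The 2 values of 8 share dense rank 1.
Remaining distinct values take the next consecutive integers.
F has value 8 → rank 1.

1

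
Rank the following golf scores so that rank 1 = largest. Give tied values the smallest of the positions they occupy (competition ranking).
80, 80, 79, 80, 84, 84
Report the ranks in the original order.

3, 3, 6, 3, 1, 1

Sorted (descending): 84, 84, 80, 80, 80, 79
The 2 values of 84 occupy positions 1–2 → each gets rank 1.
The 3 values of 80 occupy positions 3–5 → each gets rank 3.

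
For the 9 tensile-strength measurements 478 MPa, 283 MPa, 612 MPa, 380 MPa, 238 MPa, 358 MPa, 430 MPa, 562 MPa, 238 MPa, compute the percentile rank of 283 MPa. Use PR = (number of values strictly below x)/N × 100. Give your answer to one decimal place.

N = 9.
Strictly below 283: 2. Equal to 283: 1.
PR = 2/9 × 100 = 22.2

22.2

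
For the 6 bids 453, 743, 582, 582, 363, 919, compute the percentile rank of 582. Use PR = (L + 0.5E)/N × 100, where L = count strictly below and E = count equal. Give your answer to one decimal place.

50.0

N = 6.
Strictly below 582: 2. Equal to 582: 2.
PR = (2 + 0.5·2)/6 × 100 = 50.0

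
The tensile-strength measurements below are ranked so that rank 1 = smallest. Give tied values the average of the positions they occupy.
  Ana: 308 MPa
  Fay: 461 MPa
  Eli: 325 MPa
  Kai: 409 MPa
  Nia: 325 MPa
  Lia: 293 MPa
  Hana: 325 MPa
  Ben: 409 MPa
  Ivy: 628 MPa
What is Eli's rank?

4

Sorted (ascending): 293, 308, 325, 325, 325, 409, 409, 461, 628
The 3 values of 325 occupy positions 3–5 → average rank 4.
The 2 values of 409 occupy positions 6–7 → average rank (6+7)/2 = 6.5.
Eli has value 325 MPa → rank 4.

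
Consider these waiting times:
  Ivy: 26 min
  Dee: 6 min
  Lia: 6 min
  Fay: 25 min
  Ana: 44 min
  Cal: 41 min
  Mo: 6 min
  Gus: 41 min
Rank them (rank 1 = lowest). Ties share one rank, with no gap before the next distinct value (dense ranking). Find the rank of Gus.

Sorted (ascending): 6, 6, 6, 25, 26, 41, 41, 44
The 3 values of 6 share dense rank 1.
The 2 values of 41 share dense rank 4.
Remaining distinct values take the next consecutive integers.
Gus has value 41 min → rank 4.

4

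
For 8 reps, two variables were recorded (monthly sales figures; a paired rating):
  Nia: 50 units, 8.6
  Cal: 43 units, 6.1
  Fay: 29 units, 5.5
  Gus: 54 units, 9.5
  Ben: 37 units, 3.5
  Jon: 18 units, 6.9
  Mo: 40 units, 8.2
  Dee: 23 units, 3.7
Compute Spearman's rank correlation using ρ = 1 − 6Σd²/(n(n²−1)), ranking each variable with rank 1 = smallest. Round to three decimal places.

0.643

Ranks of variable 1: 7, 6, 3, 8, 4, 1, 5, 2
Ranks of variable 2: 7, 4, 3, 8, 1, 5, 6, 2
d = r₁ − r₂: 0, 2, 0, 0, 3, -4, -1, 0
d²: 0, 4, 0, 0, 9, 16, 1, 0; Σd² = 30
ρ = 1 − 6·30/(8·63) = 1 − 180/504 = 0.643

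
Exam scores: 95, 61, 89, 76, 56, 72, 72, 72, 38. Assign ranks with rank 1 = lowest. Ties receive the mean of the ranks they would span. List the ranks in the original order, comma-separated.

9, 3, 8, 7, 2, 5, 5, 5, 1

Sorted (ascending): 38, 56, 61, 72, 72, 72, 76, 89, 95
The 3 values of 72 occupy positions 4–6 → average rank 5.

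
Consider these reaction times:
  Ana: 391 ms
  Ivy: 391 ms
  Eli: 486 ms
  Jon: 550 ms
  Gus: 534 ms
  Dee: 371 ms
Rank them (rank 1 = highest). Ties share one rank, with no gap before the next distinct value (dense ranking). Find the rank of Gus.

Sorted (descending): 550, 534, 486, 391, 391, 371
The 2 values of 391 share dense rank 4.
Remaining distinct values take the next consecutive integers.
Gus has value 534 ms → rank 2.

2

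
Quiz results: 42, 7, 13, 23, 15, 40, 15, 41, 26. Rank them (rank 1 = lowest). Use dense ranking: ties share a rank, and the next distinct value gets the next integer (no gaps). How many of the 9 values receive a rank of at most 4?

5

Sorted (ascending): 7, 13, 15, 15, 23, 26, 40, 41, 42
The 2 values of 15 share dense rank 3.
Remaining distinct values take the next consecutive integers.
Ranks ≤ 4: {1, 2, 3, 3, 4} → 5 values.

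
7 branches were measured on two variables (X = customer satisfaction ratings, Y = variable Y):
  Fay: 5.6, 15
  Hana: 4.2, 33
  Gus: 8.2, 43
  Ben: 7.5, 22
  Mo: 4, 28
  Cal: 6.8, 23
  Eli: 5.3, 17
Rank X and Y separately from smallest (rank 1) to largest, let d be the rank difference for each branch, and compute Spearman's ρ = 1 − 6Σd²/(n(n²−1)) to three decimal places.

0.071

Ranks of variable 1: 4, 2, 7, 6, 1, 5, 3
Ranks of variable 2: 1, 6, 7, 3, 5, 4, 2
d = r₁ − r₂: 3, -4, 0, 3, -4, 1, 1
d²: 9, 16, 0, 9, 16, 1, 1; Σd² = 52
ρ = 1 − 6·52/(7·48) = 1 − 312/336 = 0.071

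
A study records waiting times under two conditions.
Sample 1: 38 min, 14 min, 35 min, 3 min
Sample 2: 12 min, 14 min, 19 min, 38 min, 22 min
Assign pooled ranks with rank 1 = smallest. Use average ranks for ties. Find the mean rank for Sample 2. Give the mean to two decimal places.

5.00

Sorted (ascending): 3, 12, 14, 14, 19, 22, 35, 38, 38
The 2 values of 14 occupy positions 3–4 → average rank (3+4)/2 = 3.5.
The 2 values of 38 occupy positions 8–9 → average rank (8+9)/2 = 8.5.
Sample 2 values → pooled ranks: 12→2, 14→3.5, 19→5, 38→8.5, 22→6
Mean rank = (2 + 3.5 + 5 + 8.5 + 6) / 5 = 5.00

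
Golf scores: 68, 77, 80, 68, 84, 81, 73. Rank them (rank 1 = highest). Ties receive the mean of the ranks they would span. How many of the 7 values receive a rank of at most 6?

5

Sorted (descending): 84, 81, 80, 77, 73, 68, 68
The 2 values of 68 occupy positions 6–7 → average rank (6+7)/2 = 6.5.
Ranks ≤ 6: {1, 2, 3, 4, 5} → 5 values.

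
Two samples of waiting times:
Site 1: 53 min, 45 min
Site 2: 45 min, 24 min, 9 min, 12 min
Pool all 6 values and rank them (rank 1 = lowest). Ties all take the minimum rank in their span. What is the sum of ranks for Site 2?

10

Sorted (ascending): 9, 12, 24, 45, 45, 53
The 2 values of 45 occupy positions 4–5 → each gets rank 4.
Site 2 values → pooled ranks: 45→4, 24→3, 9→1, 12→2
Rank sum = 4 + 3 + 1 + 2 = 10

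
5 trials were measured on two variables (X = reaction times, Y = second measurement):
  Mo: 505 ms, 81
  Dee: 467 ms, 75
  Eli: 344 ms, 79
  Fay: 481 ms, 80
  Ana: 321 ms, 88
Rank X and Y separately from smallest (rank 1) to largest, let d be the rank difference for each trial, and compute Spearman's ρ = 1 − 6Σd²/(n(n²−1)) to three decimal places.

Ranks of variable 1: 5, 3, 2, 4, 1
Ranks of variable 2: 4, 1, 2, 3, 5
d = r₁ − r₂: 1, 2, 0, 1, -4
d²: 1, 4, 0, 1, 16; Σd² = 22
ρ = 1 − 6·22/(5·24) = 1 − 132/120 = -0.100

-0.100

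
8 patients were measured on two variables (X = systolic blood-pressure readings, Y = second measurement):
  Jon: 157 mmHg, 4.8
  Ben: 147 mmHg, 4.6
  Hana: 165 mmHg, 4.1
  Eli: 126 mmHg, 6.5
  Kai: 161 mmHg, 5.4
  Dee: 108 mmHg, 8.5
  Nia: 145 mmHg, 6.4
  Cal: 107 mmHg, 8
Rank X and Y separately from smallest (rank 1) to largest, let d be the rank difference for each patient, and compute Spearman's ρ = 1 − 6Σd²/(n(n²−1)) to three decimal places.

Ranks of variable 1: 6, 5, 8, 3, 7, 2, 4, 1
Ranks of variable 2: 3, 2, 1, 6, 4, 8, 5, 7
d = r₁ − r₂: 3, 3, 7, -3, 3, -6, -1, -6
d²: 9, 9, 49, 9, 9, 36, 1, 36; Σd² = 158
ρ = 1 − 6·158/(8·63) = 1 − 948/504 = -0.881

-0.881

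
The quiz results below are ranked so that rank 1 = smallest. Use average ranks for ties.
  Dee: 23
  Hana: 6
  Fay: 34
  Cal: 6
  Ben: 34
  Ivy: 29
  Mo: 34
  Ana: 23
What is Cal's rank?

Sorted (ascending): 6, 6, 23, 23, 29, 34, 34, 34
The 2 values of 6 occupy positions 1–2 → average rank (1+2)/2 = 1.5.
The 2 values of 23 occupy positions 3–4 → average rank (3+4)/2 = 3.5.
The 3 values of 34 occupy positions 6–8 → average rank 7.
Cal has value 6 → rank 1.5.

1.5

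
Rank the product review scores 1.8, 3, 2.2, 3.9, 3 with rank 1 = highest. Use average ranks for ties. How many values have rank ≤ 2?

Sorted (descending): 3.9, 3, 3, 2.2, 1.8
The 2 values of 3 occupy positions 2–3 → average rank (2+3)/2 = 2.5.
Ranks ≤ 2: {1} → 1 value.

1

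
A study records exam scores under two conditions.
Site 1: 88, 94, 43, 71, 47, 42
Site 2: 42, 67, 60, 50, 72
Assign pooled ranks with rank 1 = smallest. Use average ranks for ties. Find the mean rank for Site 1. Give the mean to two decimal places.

6.25

Sorted (ascending): 42, 42, 43, 47, 50, 60, 67, 71, 72, 88, 94
The 2 values of 42 occupy positions 1–2 → average rank (1+2)/2 = 1.5.
Site 1 values → pooled ranks: 88→10, 94→11, 43→3, 71→8, 47→4, 42→1.5
Mean rank = (10 + 11 + 3 + 8 + 4 + 1.5) / 6 = 6.25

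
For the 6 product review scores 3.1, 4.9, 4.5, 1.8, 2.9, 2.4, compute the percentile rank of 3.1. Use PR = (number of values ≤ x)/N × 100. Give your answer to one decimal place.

N = 6.
Strictly below 3.1: 3. Equal to 3.1: 1.
PR = 4/6 × 100 = 66.7

66.7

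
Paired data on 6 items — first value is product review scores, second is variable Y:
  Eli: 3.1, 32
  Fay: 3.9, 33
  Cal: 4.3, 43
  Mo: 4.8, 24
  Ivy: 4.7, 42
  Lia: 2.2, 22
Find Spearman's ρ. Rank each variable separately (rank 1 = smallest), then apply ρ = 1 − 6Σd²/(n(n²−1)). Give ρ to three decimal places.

Ranks of variable 1: 2, 3, 4, 6, 5, 1
Ranks of variable 2: 3, 4, 6, 2, 5, 1
d = r₁ − r₂: -1, -1, -2, 4, 0, 0
d²: 1, 1, 4, 16, 0, 0; Σd² = 22
ρ = 1 − 6·22/(6·35) = 1 − 132/210 = 0.371

0.371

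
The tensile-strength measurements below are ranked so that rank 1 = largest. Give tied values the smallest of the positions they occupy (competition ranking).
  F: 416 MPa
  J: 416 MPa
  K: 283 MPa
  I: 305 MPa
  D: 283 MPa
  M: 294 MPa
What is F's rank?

1

Sorted (descending): 416, 416, 305, 294, 283, 283
The 2 values of 416 occupy positions 1–2 → each gets rank 1.
The 2 values of 283 occupy positions 5–6 → each gets rank 5.
F has value 416 MPa → rank 1.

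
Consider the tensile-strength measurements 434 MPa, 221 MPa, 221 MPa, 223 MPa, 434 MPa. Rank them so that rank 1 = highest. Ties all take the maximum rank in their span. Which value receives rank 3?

Sorted (descending): 434, 434, 223, 221, 221
The 2 values of 434 occupy positions 1–2 → each gets rank 2.
The 2 values of 221 occupy positions 4–5 → each gets rank 5.
Rank 3 → value 223.

223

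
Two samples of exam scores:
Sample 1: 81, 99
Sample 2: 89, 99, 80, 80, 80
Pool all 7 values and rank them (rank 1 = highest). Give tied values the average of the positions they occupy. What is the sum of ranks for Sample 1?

5.5

Sorted (descending): 99, 99, 89, 81, 80, 80, 80
The 2 values of 99 occupy positions 1–2 → average rank (1+2)/2 = 1.5.
The 3 values of 80 occupy positions 5–7 → average rank 6.
Sample 1 values → pooled ranks: 81→4, 99→1.5
Rank sum = 4 + 1.5 = 5.5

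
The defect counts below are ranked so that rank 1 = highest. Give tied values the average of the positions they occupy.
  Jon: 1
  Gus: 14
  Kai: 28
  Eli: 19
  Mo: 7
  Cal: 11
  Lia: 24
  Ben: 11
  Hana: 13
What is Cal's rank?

Sorted (descending): 28, 24, 19, 14, 13, 11, 11, 7, 1
The 2 values of 11 occupy positions 6–7 → average rank (6+7)/2 = 6.5.
Cal has value 11 → rank 6.5.

6.5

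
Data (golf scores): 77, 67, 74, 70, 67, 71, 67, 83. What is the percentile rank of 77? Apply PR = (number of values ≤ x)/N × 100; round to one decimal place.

N = 8.
Strictly below 77: 6. Equal to 77: 1.
PR = 7/8 × 100 = 87.5

87.5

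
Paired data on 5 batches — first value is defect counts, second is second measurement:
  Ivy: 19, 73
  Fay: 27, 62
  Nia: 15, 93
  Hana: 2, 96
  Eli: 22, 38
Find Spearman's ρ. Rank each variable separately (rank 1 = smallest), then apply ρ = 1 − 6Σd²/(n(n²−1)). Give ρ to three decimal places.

-0.900

Ranks of variable 1: 3, 5, 2, 1, 4
Ranks of variable 2: 3, 2, 4, 5, 1
d = r₁ − r₂: 0, 3, -2, -4, 3
d²: 0, 9, 4, 16, 9; Σd² = 38
ρ = 1 − 6·38/(5·24) = 1 − 228/120 = -0.900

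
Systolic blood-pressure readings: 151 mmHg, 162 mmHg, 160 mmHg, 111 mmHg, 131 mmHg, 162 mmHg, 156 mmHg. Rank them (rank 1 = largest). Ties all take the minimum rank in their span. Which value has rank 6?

131

Sorted (descending): 162, 162, 160, 156, 151, 131, 111
The 2 values of 162 occupy positions 1–2 → each gets rank 1.
Rank 6 → value 131.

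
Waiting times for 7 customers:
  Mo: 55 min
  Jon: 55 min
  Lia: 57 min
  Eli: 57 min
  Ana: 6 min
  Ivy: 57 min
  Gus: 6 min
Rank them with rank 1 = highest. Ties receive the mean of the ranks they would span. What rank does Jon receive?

4.5

Sorted (descending): 57, 57, 57, 55, 55, 6, 6
The 3 values of 57 occupy positions 1–3 → average rank 2.
The 2 values of 55 occupy positions 4–5 → average rank (4+5)/2 = 4.5.
The 2 values of 6 occupy positions 6–7 → average rank (6+7)/2 = 6.5.
Jon has value 55 min → rank 4.5.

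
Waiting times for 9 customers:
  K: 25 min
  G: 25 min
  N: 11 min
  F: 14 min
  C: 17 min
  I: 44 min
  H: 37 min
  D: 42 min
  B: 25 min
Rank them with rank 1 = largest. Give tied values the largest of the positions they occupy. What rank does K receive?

Sorted (descending): 44, 42, 37, 25, 25, 25, 17, 14, 11
The 3 values of 25 occupy positions 4–6 → each gets rank 6.
K has value 25 min → rank 6.

6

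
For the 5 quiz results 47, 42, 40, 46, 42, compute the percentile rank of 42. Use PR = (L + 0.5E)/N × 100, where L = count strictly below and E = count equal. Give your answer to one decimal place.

40.0

N = 5.
Strictly below 42: 1. Equal to 42: 2.
PR = (1 + 0.5·2)/5 × 100 = 40.0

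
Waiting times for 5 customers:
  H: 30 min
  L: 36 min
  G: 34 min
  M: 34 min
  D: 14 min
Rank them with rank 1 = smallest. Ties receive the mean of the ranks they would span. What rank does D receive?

Sorted (ascending): 14, 30, 34, 34, 36
The 2 values of 34 occupy positions 3–4 → average rank (3+4)/2 = 3.5.
D has value 14 min → rank 1.

1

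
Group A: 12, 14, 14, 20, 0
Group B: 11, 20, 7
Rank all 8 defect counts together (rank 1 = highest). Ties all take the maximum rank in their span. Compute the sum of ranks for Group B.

Sorted (descending): 20, 20, 14, 14, 12, 11, 7, 0
The 2 values of 20 occupy positions 1–2 → each gets rank 2.
The 2 values of 14 occupy positions 3–4 → each gets rank 4.
Group B values → pooled ranks: 11→6, 20→2, 7→7
Rank sum = 6 + 2 + 7 = 15

15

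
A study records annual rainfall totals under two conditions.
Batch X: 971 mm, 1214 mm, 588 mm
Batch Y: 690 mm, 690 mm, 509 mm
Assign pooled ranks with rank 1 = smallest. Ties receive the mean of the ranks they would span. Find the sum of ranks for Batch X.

13

Sorted (ascending): 509, 588, 690, 690, 971, 1214
The 2 values of 690 occupy positions 3–4 → average rank (3+4)/2 = 3.5.
Batch X values → pooled ranks: 971→5, 1214→6, 588→2
Rank sum = 5 + 6 + 2 = 13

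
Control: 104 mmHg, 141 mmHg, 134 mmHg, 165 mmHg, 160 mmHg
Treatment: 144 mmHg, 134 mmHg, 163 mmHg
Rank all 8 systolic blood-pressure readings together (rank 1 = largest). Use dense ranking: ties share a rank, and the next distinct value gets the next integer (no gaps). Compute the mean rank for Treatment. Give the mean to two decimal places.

Sorted (descending): 165, 163, 160, 144, 141, 134, 134, 104
The 2 values of 134 share dense rank 6.
Remaining distinct values take the next consecutive integers.
Treatment values → pooled ranks: 144→4, 134→6, 163→2
Mean rank = (4 + 6 + 2) / 3 = 4.00

4.00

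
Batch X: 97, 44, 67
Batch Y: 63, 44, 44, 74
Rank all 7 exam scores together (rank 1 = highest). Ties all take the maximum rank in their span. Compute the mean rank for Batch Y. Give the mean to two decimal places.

5.00

Sorted (descending): 97, 74, 67, 63, 44, 44, 44
The 3 values of 44 occupy positions 5–7 → each gets rank 7.
Batch Y values → pooled ranks: 63→4, 44→7, 44→7, 74→2
Mean rank = (4 + 7 + 7 + 2) / 4 = 5.00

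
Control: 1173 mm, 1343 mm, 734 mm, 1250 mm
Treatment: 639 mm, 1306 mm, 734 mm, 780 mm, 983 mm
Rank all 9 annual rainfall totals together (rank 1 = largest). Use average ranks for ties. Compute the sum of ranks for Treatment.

Sorted (descending): 1343, 1306, 1250, 1173, 983, 780, 734, 734, 639
The 2 values of 734 occupy positions 7–8 → average rank (7+8)/2 = 7.5.
Treatment values → pooled ranks: 639→9, 1306→2, 734→7.5, 780→6, 983→5
Rank sum = 9 + 2 + 7.5 + 6 + 5 = 29.5

29.5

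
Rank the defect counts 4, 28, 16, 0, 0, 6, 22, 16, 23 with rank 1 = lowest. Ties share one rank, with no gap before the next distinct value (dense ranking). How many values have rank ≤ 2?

Sorted (ascending): 0, 0, 4, 6, 16, 16, 22, 23, 28
The 2 values of 0 share dense rank 1.
The 2 values of 16 share dense rank 4.
Remaining distinct values take the next consecutive integers.
Ranks ≤ 2: {1, 1, 2} → 3 values.

3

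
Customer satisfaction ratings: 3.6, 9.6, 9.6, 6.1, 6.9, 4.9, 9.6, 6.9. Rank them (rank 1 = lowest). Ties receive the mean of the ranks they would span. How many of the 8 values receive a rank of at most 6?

5

Sorted (ascending): 3.6, 4.9, 6.1, 6.9, 6.9, 9.6, 9.6, 9.6
The 2 values of 6.9 occupy positions 4–5 → average rank (4+5)/2 = 4.5.
The 3 values of 9.6 occupy positions 6–8 → average rank 7.
Ranks ≤ 6: {1, 2, 3, 4.5, 4.5} → 5 values.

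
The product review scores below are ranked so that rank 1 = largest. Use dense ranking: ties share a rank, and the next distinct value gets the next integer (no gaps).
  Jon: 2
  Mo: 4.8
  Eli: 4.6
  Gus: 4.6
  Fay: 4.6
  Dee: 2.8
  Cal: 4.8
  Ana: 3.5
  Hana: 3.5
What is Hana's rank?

Sorted (descending): 4.8, 4.8, 4.6, 4.6, 4.6, 3.5, 3.5, 2.8, 2
The 2 values of 4.8 share dense rank 1.
The 3 values of 4.6 share dense rank 2.
The 2 values of 3.5 share dense rank 3.
Remaining distinct values take the next consecutive integers.
Hana has value 3.5 → rank 3.

3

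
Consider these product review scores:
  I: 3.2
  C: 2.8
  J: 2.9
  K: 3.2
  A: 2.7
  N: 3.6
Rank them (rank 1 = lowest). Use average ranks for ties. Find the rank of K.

4.5

Sorted (ascending): 2.7, 2.8, 2.9, 3.2, 3.2, 3.6
The 2 values of 3.2 occupy positions 4–5 → average rank (4+5)/2 = 4.5.
K has value 3.2 → rank 4.5.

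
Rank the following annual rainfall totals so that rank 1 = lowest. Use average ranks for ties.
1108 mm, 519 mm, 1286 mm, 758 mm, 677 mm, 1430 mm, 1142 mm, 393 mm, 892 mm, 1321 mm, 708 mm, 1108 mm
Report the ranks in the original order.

Sorted (ascending): 393, 519, 677, 708, 758, 892, 1108, 1108, 1142, 1286, 1321, 1430
The 2 values of 1108 occupy positions 7–8 → average rank (7+8)/2 = 7.5.

7.5, 2, 10, 5, 3, 12, 9, 1, 6, 11, 4, 7.5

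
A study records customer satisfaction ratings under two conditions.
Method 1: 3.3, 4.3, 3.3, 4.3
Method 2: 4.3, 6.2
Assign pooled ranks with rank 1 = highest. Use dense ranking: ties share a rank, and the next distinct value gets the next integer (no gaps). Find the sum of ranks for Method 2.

Sorted (descending): 6.2, 4.3, 4.3, 4.3, 3.3, 3.3
The 3 values of 4.3 share dense rank 2.
The 2 values of 3.3 share dense rank 3.
Remaining distinct values take the next consecutive integers.
Method 2 values → pooled ranks: 4.3→2, 6.2→1
Rank sum = 2 + 1 = 3

3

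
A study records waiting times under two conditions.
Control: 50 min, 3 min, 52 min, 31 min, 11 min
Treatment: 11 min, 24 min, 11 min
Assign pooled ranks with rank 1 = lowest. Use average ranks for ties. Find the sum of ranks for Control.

25

Sorted (ascending): 3, 11, 11, 11, 24, 31, 50, 52
The 3 values of 11 occupy positions 2–4 → average rank 3.
Control values → pooled ranks: 50→7, 3→1, 52→8, 31→6, 11→3
Rank sum = 7 + 1 + 8 + 6 + 3 = 25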